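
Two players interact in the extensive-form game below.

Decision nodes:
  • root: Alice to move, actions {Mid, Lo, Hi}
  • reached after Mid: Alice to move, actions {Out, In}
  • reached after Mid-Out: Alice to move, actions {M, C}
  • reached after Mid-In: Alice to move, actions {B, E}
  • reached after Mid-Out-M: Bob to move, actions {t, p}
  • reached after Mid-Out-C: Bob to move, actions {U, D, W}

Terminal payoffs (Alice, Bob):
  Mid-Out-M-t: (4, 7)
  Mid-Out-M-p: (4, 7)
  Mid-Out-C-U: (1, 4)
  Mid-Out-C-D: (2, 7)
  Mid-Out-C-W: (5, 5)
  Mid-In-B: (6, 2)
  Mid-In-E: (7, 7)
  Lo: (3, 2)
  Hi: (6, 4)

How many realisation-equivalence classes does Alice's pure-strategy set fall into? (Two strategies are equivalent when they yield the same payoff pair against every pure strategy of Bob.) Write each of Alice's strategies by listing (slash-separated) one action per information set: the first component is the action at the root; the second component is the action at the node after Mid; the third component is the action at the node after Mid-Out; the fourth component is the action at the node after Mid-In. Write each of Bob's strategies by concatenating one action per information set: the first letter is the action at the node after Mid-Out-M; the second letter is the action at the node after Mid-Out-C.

Alice has 24 pure strategies: Mid/Out/M/B, Mid/Out/M/E, Mid/Out/C/B, Mid/Out/C/E, Mid/In/M/B, Mid/In/M/E, Mid/In/C/B, Mid/In/C/E, Lo/Out/M/B, Lo/Out/M/E, Lo/Out/C/B, Lo/Out/C/E, Lo/In/M/B, Lo/In/M/E, Lo/In/C/B, Lo/In/C/E, Hi/Out/M/B, Hi/Out/M/E, Hi/Out/C/B, Hi/Out/C/E, Hi/In/M/B, Hi/In/M/E, Hi/In/C/B, Hi/In/C/E. Columns: tU, tD, tW, pU, pD, pW.
{Mid/Out/M/B, Mid/Out/M/E} → row (4,7) (4,7) (4,7) (4,7) (4,7) (4,7)
{Mid/Out/C/B, Mid/Out/C/E} → row (1,4) (2,7) (5,5) (1,4) (2,7) (5,5)
{Mid/In/M/B, Mid/In/C/B} → row (6,2) (6,2) (6,2) (6,2) (6,2) (6,2)
{Mid/In/M/E, Mid/In/C/E} → row (7,7) (7,7) (7,7) (7,7) (7,7) (7,7)
{Lo/Out/M/B, Lo/Out/M/E, Lo/Out/C/B, Lo/Out/C/E, Lo/In/M/B, Lo/In/M/E, Lo/In/C/B, Lo/In/C/E} → row (3,2) (3,2) (3,2) (3,2) (3,2) (3,2)
{Hi/Out/M/B, Hi/Out/M/E, Hi/Out/C/B, Hi/Out/C/E, Hi/In/M/B, Hi/In/M/E, Hi/In/C/B, Hi/In/C/E} → row (6,4) (6,4) (6,4) (6,4) (6,4) (6,4)
That's 6 distinct rows out of 24 strategies.

6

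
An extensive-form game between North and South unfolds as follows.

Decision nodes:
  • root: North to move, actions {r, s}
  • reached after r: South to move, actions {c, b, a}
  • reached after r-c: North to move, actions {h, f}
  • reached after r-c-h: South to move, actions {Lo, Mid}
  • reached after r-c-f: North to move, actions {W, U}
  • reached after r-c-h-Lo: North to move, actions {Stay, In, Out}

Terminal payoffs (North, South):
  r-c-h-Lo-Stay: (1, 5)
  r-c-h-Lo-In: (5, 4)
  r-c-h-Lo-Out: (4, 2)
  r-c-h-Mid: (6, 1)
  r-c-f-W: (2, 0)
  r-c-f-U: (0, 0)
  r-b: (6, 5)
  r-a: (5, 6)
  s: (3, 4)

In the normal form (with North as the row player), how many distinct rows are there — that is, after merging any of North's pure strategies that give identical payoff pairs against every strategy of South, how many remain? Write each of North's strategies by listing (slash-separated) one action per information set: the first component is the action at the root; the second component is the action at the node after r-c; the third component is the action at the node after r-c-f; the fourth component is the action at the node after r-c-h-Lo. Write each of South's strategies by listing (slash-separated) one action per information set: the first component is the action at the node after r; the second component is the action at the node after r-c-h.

6

North has 24 pure strategies: r/h/W/Stay, r/h/W/In, r/h/W/Out, r/h/U/Stay, r/h/U/In, r/h/U/Out, r/f/W/Stay, r/f/W/In, r/f/W/Out, r/f/U/Stay, r/f/U/In, r/f/U/Out, s/h/W/Stay, s/h/W/In, s/h/W/Out, s/h/U/Stay, s/h/U/In, s/h/U/Out, s/f/W/Stay, s/f/W/In, s/f/W/Out, s/f/U/Stay, s/f/U/In, s/f/U/Out. Columns: c/Lo, c/Mid, b/Lo, b/Mid, a/Lo, a/Mid.
{r/h/W/Stay, r/h/U/Stay} → row (1,5) (6,1) (6,5) (6,5) (5,6) (5,6)
{r/h/W/In, r/h/U/In} → row (5,4) (6,1) (6,5) (6,5) (5,6) (5,6)
{r/h/W/Out, r/h/U/Out} → row (4,2) (6,1) (6,5) (6,5) (5,6) (5,6)
{r/f/W/Stay, r/f/W/In, r/f/W/Out} → row (2,0) (2,0) (6,5) (6,5) (5,6) (5,6)
{r/f/U/Stay, r/f/U/In, r/f/U/Out} → row (0,0) (0,0) (6,5) (6,5) (5,6) (5,6)
{s/h/W/Stay, s/h/W/In, s/h/W/Out, s/h/U/Stay, s/h/U/In, s/h/U/Out, s/f/W/Stay, s/f/W/In, s/f/W/Out, s/f/U/Stay, s/f/U/In, s/f/U/Out} → row (3,4) (3,4) (3,4) (3,4) (3,4) (3,4)
That's 6 distinct rows out of 24 strategies.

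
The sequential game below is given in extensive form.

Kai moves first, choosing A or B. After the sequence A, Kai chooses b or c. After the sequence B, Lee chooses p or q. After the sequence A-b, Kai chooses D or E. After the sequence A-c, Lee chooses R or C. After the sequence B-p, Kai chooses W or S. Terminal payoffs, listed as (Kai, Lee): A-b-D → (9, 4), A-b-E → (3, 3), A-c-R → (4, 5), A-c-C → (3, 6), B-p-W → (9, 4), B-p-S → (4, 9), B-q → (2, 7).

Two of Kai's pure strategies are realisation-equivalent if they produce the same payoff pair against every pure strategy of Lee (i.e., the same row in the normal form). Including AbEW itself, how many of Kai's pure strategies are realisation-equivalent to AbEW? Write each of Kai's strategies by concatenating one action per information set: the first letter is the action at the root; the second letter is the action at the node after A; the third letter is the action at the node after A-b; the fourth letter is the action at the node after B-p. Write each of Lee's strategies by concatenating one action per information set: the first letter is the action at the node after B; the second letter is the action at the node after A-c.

Row for AbEW (columns pR, pC, qR, qC): (3,3) (3,3) (3,3) (3,3).
Under AbEW, Kai's choice at the node after B-p can never be reached regardless of what Lee does, so varying those choices leaves every outcome unchanged.
Holding the reachable choices fixed and varying the unreachable one freely already gives 2 equivalent strategies.
No other strategy reproduces this row, so those 2 are the full class: AbEW, AbES.

2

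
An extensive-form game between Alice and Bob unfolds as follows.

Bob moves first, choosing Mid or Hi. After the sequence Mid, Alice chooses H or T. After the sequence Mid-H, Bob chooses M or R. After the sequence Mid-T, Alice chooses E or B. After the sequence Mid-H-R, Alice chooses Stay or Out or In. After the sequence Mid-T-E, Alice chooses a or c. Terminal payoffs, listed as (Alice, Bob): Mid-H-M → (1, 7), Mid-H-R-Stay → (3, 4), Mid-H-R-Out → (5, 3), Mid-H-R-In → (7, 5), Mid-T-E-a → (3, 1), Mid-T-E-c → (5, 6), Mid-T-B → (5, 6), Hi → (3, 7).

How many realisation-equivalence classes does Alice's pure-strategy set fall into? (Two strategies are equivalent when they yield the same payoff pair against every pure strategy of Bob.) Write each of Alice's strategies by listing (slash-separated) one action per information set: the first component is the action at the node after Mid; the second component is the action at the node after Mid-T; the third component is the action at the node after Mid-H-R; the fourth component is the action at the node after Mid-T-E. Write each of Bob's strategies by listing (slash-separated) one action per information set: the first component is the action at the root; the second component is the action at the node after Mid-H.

5

Alice has 24 pure strategies: H/E/Stay/a, H/E/Stay/c, H/E/Out/a, H/E/Out/c, H/E/In/a, H/E/In/c, H/B/Stay/a, H/B/Stay/c, H/B/Out/a, H/B/Out/c, H/B/In/a, H/B/In/c, T/E/Stay/a, T/E/Stay/c, T/E/Out/a, T/E/Out/c, T/E/In/a, T/E/In/c, T/B/Stay/a, T/B/Stay/c, T/B/Out/a, T/B/Out/c, T/B/In/a, T/B/In/c. Columns: Mid/M, Mid/R, Hi/M, Hi/R.
{H/E/Stay/a, H/E/Stay/c, H/B/Stay/a, H/B/Stay/c} → row (1,7) (3,4) (3,7) (3,7)
{H/E/Out/a, H/E/Out/c, H/B/Out/a, H/B/Out/c} → row (1,7) (5,3) (3,7) (3,7)
{H/E/In/a, H/E/In/c, H/B/In/a, H/B/In/c} → row (1,7) (7,5) (3,7) (3,7)
{T/E/Stay/a, T/E/Out/a, T/E/In/a} → row (3,1) (3,1) (3,7) (3,7)
{T/E/Stay/c, T/E/Out/c, T/E/In/c, T/B/Stay/a, T/B/Stay/c, T/B/Out/a, T/B/Out/c, T/B/In/a, T/B/In/c} → row (5,6) (5,6) (3,7) (3,7)
That's 5 distinct rows out of 24 strategies.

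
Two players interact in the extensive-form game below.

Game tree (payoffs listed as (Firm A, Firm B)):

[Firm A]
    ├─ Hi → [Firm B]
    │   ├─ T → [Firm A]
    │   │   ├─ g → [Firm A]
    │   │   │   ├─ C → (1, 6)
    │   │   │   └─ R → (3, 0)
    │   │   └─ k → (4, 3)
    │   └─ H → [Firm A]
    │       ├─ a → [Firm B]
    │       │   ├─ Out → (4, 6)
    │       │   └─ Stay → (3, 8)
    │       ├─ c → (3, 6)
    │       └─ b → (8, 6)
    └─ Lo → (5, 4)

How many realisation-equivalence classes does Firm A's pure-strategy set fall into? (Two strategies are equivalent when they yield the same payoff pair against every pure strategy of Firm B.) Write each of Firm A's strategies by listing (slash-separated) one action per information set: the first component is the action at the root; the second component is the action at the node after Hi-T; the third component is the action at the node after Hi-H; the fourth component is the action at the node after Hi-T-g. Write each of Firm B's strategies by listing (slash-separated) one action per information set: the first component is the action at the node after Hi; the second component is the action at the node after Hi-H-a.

10

Firm A has 24 pure strategies: Hi/g/a/C, Hi/g/a/R, Hi/g/c/C, Hi/g/c/R, Hi/g/b/C, Hi/g/b/R, Hi/k/a/C, Hi/k/a/R, Hi/k/c/C, Hi/k/c/R, Hi/k/b/C, Hi/k/b/R, Lo/g/a/C, Lo/g/a/R, Lo/g/c/C, Lo/g/c/R, Lo/g/b/C, Lo/g/b/R, Lo/k/a/C, Lo/k/a/R, Lo/k/c/C, Lo/k/c/R, Lo/k/b/C, Lo/k/b/R. Columns: T/Out, T/Stay, H/Out, H/Stay.
{Hi/g/a/C} → row (1,6) (1,6) (4,6) (3,8)
{Hi/g/a/R} → row (3,0) (3,0) (4,6) (3,8)
{Hi/g/c/C} → row (1,6) (1,6) (3,6) (3,6)
{Hi/g/c/R} → row (3,0) (3,0) (3,6) (3,6)
{Hi/g/b/C} → row (1,6) (1,6) (8,6) (8,6)
{Hi/g/b/R} → row (3,0) (3,0) (8,6) (8,6)
{Hi/k/a/C, Hi/k/a/R} → row (4,3) (4,3) (4,6) (3,8)
{Hi/k/c/C, Hi/k/c/R} → row (4,3) (4,3) (3,6) (3,6)
{Hi/k/b/C, Hi/k/b/R} → row (4,3) (4,3) (8,6) (8,6)
{Lo/g/a/C, Lo/g/a/R, Lo/g/c/C, Lo/g/c/R, Lo/g/b/C, Lo/g/b/R, Lo/k/a/C, Lo/k/a/R, Lo/k/c/C, Lo/k/c/R, Lo/k/b/C, Lo/k/b/R} → row (5,4) (5,4) (5,4) (5,4)
That's 10 distinct rows out of 24 strategies.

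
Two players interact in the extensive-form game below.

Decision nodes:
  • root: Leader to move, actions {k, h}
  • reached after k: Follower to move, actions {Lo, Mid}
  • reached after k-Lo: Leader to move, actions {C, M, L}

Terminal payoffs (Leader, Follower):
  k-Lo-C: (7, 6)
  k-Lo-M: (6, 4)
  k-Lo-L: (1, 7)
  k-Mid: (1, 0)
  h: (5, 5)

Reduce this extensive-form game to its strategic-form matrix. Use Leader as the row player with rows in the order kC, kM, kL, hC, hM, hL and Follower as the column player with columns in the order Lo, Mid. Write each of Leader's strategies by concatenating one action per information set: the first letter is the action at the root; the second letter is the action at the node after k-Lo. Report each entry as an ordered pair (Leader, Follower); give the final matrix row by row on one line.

           Lo      Mid
  kC    (7,6)    (1,0)
  kM    (6,4)    (1,0)
  kL    (1,7)    (1,0)
  hC    (5,5)    (5,5)
  hM    (5,5)    (5,5)
  hL    (5,5)    (5,5)

kC: (7,6) (1,0) | kM: (6,4) (1,0) | kL: (1,7) (1,0) | hC: (5,5) (5,5) | hM: (5,5) (5,5) | hL: (5,5) (5,5)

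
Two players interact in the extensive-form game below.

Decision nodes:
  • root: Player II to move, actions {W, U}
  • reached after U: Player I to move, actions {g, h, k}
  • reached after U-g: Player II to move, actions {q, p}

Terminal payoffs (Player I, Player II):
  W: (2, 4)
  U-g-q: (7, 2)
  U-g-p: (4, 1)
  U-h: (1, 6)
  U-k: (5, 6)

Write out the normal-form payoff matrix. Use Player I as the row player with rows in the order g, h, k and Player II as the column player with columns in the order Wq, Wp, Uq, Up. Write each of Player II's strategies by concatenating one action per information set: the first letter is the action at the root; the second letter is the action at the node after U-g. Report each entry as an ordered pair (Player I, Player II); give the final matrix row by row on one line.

g: (2,4) (2,4) (7,2) (4,1) | h: (2,4) (2,4) (1,6) (1,6) | k: (2,4) (2,4) (5,6) (5,6)

Row g: Wq→(2,4), Wp→(2,4), Uq→(7,2), Up→(4,1)
Row h: Wq→(2,4), Wp→(2,4), Uq→(1,6), Up→(1,6)
Row k: Wq→(2,4), Wp→(2,4), Uq→(5,6), Up→(5,6)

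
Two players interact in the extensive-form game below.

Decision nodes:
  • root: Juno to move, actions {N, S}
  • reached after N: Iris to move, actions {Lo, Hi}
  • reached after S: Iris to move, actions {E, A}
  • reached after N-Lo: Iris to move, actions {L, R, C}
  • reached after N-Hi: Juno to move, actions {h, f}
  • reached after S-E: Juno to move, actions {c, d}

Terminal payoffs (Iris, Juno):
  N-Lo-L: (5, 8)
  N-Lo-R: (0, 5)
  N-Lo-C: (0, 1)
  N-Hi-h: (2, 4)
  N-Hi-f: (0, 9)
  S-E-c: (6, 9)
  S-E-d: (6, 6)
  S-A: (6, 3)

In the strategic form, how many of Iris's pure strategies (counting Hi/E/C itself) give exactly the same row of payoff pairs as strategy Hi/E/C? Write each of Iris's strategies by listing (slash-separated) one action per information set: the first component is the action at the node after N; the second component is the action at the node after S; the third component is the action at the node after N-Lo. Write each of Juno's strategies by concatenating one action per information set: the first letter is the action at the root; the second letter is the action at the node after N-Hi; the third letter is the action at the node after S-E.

3

Row for Hi/E/C (columns Nhc, Nhd, Nfc, Nfd, Shc, Shd, Sfc, Sfd): (2,4) (2,4) (0,9) (0,9) (6,9) (6,6) (6,9) (6,6).
Under Hi/E/C, Iris's choice at the node after N-Lo can never be reached regardless of what Juno does, so varying those choices leaves every outcome unchanged.
Holding the reachable choices fixed and varying the unreachable one freely already gives 3 equivalent strategies.
No other strategy reproduces this row, so those 3 are the full class: Hi/E/L, Hi/E/R, Hi/E/C.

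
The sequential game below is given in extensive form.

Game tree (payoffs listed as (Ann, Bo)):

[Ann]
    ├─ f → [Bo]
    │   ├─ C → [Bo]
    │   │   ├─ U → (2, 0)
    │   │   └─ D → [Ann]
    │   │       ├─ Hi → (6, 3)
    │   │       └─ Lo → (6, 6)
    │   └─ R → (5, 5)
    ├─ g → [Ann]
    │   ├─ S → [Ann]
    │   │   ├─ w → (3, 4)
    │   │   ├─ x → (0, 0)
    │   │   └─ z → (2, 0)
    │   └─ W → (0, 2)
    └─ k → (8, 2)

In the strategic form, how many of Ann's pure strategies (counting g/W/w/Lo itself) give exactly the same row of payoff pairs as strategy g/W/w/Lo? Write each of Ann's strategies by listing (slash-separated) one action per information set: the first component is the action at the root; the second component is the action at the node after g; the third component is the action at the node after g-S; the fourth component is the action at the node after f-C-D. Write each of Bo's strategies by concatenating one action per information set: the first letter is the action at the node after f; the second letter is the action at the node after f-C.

6

Row for g/W/w/Lo (columns CU, CD, RU, RD): (0,2) (0,2) (0,2) (0,2).
Under g/W/w/Lo, Ann's choice at the node after g-S and at the node after f-C-D can never be reached regardless of what Bo does, so varying those choices leaves every outcome unchanged.
Holding the reachable choices fixed and varying the unreachable ones freely already gives 3 × 2 = 6 equivalent strategies.
No other strategy reproduces this row, so those 6 are the full class: g/W/w/Hi, g/W/w/Lo, g/W/x/Hi, g/W/x/Lo, g/W/z/Hi, g/W/z/Lo.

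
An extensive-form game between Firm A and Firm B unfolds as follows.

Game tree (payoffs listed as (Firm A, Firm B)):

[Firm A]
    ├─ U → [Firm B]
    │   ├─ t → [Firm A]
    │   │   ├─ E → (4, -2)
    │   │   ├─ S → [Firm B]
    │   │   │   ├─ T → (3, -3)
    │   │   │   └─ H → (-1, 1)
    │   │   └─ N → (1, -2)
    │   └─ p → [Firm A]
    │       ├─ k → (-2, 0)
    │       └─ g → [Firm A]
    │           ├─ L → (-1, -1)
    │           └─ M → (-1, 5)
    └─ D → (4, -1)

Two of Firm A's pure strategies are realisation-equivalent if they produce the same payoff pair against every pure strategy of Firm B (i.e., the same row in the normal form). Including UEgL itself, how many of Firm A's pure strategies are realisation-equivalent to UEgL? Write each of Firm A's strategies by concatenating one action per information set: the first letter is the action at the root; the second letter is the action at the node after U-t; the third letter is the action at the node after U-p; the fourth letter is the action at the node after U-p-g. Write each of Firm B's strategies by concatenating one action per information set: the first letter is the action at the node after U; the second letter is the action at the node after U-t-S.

1

Row for UEgL (columns tT, tH, pT, pH): (4,-2) (4,-2) (-1,-1) (-1,-1).
Every one of Firm A's information sets is on the play path for some reply by Firm B when Firm A follows UEgL.
Changing the action at any of them therefore changes at least one column, so only UEgL itself gives this row.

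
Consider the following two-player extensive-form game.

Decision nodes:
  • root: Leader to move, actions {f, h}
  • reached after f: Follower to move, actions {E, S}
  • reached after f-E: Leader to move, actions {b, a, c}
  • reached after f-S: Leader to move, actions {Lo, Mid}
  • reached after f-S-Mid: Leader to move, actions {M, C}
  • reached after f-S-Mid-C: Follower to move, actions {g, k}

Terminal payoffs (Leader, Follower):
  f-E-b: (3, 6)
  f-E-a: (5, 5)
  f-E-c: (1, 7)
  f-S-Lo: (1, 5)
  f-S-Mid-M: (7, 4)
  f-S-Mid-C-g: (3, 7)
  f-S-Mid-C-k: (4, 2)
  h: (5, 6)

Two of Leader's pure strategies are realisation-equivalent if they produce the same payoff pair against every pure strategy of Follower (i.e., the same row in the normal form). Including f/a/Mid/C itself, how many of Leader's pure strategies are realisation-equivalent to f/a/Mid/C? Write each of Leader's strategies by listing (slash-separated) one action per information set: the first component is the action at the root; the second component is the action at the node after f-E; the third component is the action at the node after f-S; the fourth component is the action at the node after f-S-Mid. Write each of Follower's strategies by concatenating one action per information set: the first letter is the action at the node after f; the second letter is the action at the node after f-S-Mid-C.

Row for f/a/Mid/C (columns Eg, Ek, Sg, Sk): (5,5) (5,5) (3,7) (4,2).
Every one of Leader's information sets is on the play path for some reply by Follower when Leader follows f/a/Mid/C.
Changing the action at any of them therefore changes at least one column, so only f/a/Mid/C itself gives this row.

1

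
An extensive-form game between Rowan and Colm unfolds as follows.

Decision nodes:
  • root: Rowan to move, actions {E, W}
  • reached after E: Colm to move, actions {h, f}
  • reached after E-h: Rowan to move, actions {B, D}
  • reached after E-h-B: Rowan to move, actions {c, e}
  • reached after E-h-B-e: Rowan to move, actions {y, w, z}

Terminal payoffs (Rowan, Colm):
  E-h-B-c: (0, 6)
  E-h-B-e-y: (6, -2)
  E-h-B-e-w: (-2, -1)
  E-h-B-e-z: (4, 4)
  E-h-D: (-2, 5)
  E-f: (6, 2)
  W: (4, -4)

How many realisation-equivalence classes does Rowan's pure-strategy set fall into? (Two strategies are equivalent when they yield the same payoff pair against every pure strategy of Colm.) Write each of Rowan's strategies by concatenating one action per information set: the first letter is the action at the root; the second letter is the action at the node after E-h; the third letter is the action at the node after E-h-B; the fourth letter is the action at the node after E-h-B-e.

6

Rowan has 24 pure strategies: EBcy, EBcw, EBcz, EBey, EBew, EBez, EDcy, EDcw, EDcz, EDey, EDew, EDez, WBcy, WBcw, WBcz, WBey, WBew, WBez, WDcy, WDcw, WDcz, WDey, WDew, WDez. Columns: h, f.
{EBcy, EBcw, EBcz} → row (0,6) (6,2)
{EBey} → row (6,-2) (6,2)
{EBew} → row (-2,-1) (6,2)
{EBez} → row (4,4) (6,2)
{EDcy, EDcw, EDcz, EDey, EDew, EDez} → row (-2,5) (6,2)
{WBcy, WBcw, WBcz, WBey, WBew, WBez, WDcy, WDcw, WDcz, WDey, WDew, WDez} → row (4,-4) (4,-4)
That's 6 distinct rows out of 24 strategies.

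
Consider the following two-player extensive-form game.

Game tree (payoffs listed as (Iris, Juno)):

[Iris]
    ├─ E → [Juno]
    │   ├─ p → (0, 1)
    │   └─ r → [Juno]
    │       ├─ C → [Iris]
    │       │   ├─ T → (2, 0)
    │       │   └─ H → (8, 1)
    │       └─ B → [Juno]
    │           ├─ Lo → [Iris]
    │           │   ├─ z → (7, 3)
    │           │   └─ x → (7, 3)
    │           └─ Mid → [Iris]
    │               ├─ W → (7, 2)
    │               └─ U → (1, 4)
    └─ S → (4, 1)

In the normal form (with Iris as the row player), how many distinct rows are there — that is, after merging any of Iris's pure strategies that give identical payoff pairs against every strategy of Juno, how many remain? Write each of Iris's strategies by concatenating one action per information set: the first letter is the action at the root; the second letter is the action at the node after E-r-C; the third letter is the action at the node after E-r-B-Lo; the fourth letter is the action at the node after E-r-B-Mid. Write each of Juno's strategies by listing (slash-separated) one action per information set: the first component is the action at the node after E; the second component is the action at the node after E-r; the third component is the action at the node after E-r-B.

5

Iris has 16 pure strategies: ETzW, ETzU, ETxW, ETxU, EHzW, EHzU, EHxW, EHxU, STzW, STzU, STxW, STxU, SHzW, SHzU, SHxW, SHxU. Columns: p/C/Lo, p/C/Mid, p/B/Lo, p/B/Mid, r/C/Lo, r/C/Mid, r/B/Lo, r/B/Mid.
{ETzW, ETxW} → row (0,1) (0,1) (0,1) (0,1) (2,0) (2,0) (7,3) (7,2)
{ETzU, ETxU} → row (0,1) (0,1) (0,1) (0,1) (2,0) (2,0) (7,3) (1,4)
{EHzW, EHxW} → row (0,1) (0,1) (0,1) (0,1) (8,1) (8,1) (7,3) (7,2)
{EHzU, EHxU} → row (0,1) (0,1) (0,1) (0,1) (8,1) (8,1) (7,3) (1,4)
{STzW, STzU, STxW, STxU, SHzW, SHzU, SHxW, SHxU} → row (4,1) (4,1) (4,1) (4,1) (4,1) (4,1) (4,1) (4,1)
That's 5 distinct rows out of 16 strategies.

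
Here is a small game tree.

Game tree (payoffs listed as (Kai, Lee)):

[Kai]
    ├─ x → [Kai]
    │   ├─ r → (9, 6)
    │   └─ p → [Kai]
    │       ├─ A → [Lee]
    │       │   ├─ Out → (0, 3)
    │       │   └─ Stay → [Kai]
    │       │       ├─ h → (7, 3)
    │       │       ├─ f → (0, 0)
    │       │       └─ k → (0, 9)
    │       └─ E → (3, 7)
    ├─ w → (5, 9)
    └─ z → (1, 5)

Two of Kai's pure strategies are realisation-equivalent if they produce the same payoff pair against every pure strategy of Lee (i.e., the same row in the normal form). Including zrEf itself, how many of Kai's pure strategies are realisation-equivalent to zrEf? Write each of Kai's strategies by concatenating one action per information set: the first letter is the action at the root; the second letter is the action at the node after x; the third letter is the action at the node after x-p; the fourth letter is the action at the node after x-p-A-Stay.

12

Row for zrEf (columns Out, Stay): (1,5) (1,5).
Under zrEf, Kai's choice at the node after x and at the node after x-p and at the node after x-p-A-Stay can never be reached regardless of what Lee does, so varying those choices leaves every outcome unchanged.
Holding the reachable choices fixed and varying the unreachable ones freely already gives 2 × 2 × 3 = 12 equivalent strategies.
No other strategy reproduces this row, so those 12 are the full class: zrAh, zrAf, zrAk, zrEh, zrEf, zrEk, zpAh, zpAf, zpAk, zpEh, zpEf, zpEk.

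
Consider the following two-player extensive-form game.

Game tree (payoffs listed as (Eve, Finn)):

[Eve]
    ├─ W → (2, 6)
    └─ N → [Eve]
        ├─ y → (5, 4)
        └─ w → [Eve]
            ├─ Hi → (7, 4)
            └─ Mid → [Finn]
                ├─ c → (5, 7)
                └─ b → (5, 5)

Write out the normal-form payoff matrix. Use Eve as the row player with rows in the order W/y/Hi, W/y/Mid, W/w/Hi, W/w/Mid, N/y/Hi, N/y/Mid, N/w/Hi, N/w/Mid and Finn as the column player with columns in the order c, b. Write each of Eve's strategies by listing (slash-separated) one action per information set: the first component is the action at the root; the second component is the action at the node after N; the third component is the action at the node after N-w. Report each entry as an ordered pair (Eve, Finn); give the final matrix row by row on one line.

               c        b
 W/y/Hi    (2,6)    (2,6)
W/y/Mid    (2,6)    (2,6)
 W/w/Hi    (2,6)    (2,6)
W/w/Mid    (2,6)    (2,6)
 N/y/Hi    (5,4)    (5,4)
N/y/Mid    (5,4)    (5,4)
 N/w/Hi    (7,4)    (7,4)
N/w/Mid    (5,7)    (5,5)

W/y/Hi: (2,6) (2,6) | W/y/Mid: (2,6) (2,6) | W/w/Hi: (2,6) (2,6) | W/w/Mid: (2,6) (2,6) | N/y/Hi: (5,4) (5,4) | N/y/Mid: (5,4) (5,4) | N/w/Hi: (7,4) (7,4) | N/w/Mid: (5,7) (5,5)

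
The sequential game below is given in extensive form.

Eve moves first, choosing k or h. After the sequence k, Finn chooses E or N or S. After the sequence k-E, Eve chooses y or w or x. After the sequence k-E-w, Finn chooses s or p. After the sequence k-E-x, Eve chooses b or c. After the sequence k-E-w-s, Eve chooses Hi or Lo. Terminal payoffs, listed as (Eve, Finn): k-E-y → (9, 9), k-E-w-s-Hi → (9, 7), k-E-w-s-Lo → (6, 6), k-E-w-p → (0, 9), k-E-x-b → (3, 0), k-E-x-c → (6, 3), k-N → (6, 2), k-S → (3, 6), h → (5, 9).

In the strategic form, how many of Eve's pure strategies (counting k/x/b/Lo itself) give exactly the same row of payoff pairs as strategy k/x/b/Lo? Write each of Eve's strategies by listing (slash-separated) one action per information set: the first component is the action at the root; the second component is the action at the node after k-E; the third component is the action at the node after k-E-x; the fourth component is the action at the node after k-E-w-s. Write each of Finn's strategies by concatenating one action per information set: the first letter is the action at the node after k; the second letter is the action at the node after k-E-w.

2

Row for k/x/b/Lo (columns Es, Ep, Ns, Np, Ss, Sp): (3,0) (3,0) (6,2) (6,2) (3,6) (3,6).
Under k/x/b/Lo, Eve's choice at the node after k-E-w-s can never be reached regardless of what Finn does, so varying those choices leaves every outcome unchanged.
Holding the reachable choices fixed and varying the unreachable one freely already gives 2 equivalent strategies.
No other strategy reproduces this row, so those 2 are the full class: k/x/b/Hi, k/x/b/Lo.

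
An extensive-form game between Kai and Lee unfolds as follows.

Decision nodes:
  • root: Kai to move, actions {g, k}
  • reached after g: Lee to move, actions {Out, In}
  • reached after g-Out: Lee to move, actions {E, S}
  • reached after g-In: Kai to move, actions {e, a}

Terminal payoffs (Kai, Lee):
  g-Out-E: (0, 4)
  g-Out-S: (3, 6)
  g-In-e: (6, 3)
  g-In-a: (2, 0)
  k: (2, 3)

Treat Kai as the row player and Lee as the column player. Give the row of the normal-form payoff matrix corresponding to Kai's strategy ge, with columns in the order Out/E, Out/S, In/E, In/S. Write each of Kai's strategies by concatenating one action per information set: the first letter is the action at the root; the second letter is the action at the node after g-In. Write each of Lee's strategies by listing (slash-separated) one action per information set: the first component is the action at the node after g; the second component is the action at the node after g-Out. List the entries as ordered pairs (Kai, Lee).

(0,4) (3,6) (6,3) (6,3)

vs Out/E: Kai plays g → Lee plays Out at [g] → Lee plays E at [g-Out] → (0, 4)
vs Out/S: Kai plays g → Lee plays Out at [g] → Lee plays S at [g-Out] → (3, 6)
vs In/E: Kai plays g → Lee plays In at [g] → Kai plays e at [g-In] → (6, 3)
vs In/S: Kai plays g → Lee plays In at [g] → Kai plays e at [g-In] → (6, 3)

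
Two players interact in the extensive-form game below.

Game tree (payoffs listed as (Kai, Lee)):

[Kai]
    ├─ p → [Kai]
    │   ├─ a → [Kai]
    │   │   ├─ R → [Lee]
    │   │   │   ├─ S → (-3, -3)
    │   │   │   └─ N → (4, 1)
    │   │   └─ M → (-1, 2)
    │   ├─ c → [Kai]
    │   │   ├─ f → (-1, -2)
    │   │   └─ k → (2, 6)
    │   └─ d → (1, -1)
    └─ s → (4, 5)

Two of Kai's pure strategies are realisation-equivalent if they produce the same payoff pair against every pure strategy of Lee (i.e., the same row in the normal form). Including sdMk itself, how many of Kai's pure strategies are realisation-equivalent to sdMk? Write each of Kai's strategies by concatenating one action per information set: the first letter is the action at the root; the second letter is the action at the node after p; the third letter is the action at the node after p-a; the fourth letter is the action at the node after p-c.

Row for sdMk (columns S, N): (4,5) (4,5).
Under sdMk, Kai's choice at the node after p and at the node after p-a and at the node after p-c can never be reached regardless of what Lee does, so varying those choices leaves every outcome unchanged.
Holding the reachable choices fixed and varying the unreachable ones freely already gives 3 × 2 × 2 = 12 equivalent strategies.
No other strategy reproduces this row, so those 12 are the full class: saRf, saRk, saMf, saMk, scRf, scRk, scMf, scMk, sdRf, sdRk, sdMf, sdMk.

12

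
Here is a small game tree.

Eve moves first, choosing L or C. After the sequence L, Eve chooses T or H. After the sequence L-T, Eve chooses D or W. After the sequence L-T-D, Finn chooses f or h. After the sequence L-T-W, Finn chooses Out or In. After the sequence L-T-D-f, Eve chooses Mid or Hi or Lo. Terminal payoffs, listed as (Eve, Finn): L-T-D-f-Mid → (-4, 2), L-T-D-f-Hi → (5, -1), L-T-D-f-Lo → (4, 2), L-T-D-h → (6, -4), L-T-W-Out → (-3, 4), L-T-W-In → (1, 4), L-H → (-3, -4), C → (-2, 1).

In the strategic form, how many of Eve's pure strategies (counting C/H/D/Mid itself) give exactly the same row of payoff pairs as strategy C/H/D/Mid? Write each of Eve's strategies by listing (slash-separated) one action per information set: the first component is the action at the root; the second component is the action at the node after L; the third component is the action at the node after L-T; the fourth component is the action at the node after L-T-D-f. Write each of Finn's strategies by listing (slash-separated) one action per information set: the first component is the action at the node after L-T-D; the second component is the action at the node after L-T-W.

Row for C/H/D/Mid (columns f/Out, f/In, h/Out, h/In): (-2,1) (-2,1) (-2,1) (-2,1).
Under C/H/D/Mid, Eve's choice at the node after L and at the node after L-T and at the node after L-T-D-f can never be reached regardless of what Finn does, so varying those choices leaves every outcome unchanged.
Holding the reachable choices fixed and varying the unreachable ones freely already gives 2 × 2 × 3 = 12 equivalent strategies.
No other strategy reproduces this row, so those 12 are the full class: C/T/D/Mid, C/T/D/Hi, C/T/D/Lo, C/T/W/Mid, C/T/W/Hi, C/T/W/Lo, C/H/D/Mid, C/H/D/Hi, C/H/D/Lo, C/H/W/Mid, C/H/W/Hi, C/H/W/Lo.

12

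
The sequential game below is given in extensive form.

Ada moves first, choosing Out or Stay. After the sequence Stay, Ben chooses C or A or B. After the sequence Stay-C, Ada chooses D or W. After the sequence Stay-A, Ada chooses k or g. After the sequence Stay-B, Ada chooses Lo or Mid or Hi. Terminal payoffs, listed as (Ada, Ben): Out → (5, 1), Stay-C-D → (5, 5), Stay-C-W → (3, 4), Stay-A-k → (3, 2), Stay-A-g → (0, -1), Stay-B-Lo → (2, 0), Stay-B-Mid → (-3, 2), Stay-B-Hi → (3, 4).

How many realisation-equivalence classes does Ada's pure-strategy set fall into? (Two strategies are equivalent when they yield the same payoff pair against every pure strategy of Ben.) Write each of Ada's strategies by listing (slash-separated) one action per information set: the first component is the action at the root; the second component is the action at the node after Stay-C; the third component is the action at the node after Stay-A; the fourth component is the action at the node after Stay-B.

Ada has 24 pure strategies: Out/D/k/Lo, Out/D/k/Mid, Out/D/k/Hi, Out/D/g/Lo, Out/D/g/Mid, Out/D/g/Hi, Out/W/k/Lo, Out/W/k/Mid, Out/W/k/Hi, Out/W/g/Lo, Out/W/g/Mid, Out/W/g/Hi, Stay/D/k/Lo, Stay/D/k/Mid, Stay/D/k/Hi, Stay/D/g/Lo, Stay/D/g/Mid, Stay/D/g/Hi, Stay/W/k/Lo, Stay/W/k/Mid, Stay/W/k/Hi, Stay/W/g/Lo, Stay/W/g/Mid, Stay/W/g/Hi. Columns: C, A, B.
{Out/D/k/Lo, Out/D/k/Mid, Out/D/k/Hi, Out/D/g/Lo, Out/D/g/Mid, Out/D/g/Hi, Out/W/k/Lo, Out/W/k/Mid, Out/W/k/Hi, Out/W/g/Lo, Out/W/g/Mid, Out/W/g/Hi} → row (5,1) (5,1) (5,1)
{Stay/D/k/Lo} → row (5,5) (3,2) (2,0)
{Stay/D/k/Mid} → row (5,5) (3,2) (-3,2)
{Stay/D/k/Hi} → row (5,5) (3,2) (3,4)
{Stay/D/g/Lo} → row (5,5) (0,-1) (2,0)
{Stay/D/g/Mid} → row (5,5) (0,-1) (-3,2)
{Stay/D/g/Hi} → row (5,5) (0,-1) (3,4)
{Stay/W/k/Lo} → row (3,4) (3,2) (2,0)
{Stay/W/k/Mid} → row (3,4) (3,2) (-3,2)
{Stay/W/k/Hi} → row (3,4) (3,2) (3,4)
{Stay/W/g/Lo} → row (3,4) (0,-1) (2,0)
{Stay/W/g/Mid} → row (3,4) (0,-1) (-3,2)
{Stay/W/g/Hi} → row (3,4) (0,-1) (3,4)
That's 13 distinct rows out of 24 strategies.

13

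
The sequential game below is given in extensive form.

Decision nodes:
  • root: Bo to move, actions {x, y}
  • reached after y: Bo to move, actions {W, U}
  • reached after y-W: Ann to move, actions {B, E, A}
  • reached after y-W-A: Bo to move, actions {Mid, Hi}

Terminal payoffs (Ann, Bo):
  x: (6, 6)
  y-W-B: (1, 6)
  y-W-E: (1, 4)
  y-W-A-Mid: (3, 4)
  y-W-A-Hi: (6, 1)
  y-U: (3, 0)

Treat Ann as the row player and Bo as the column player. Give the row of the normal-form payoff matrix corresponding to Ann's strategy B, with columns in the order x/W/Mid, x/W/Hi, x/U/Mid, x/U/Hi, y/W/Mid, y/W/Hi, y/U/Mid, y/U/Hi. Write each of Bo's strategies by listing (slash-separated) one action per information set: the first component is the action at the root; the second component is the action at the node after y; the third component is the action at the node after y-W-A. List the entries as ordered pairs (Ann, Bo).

(6,6) (6,6) (6,6) (6,6) (1,6) (1,6) (3,0) (3,0)

vs x/W/Mid: Bo plays x → (6, 6)
vs x/W/Hi: Bo plays x → (6, 6)
vs x/U/Mid: Bo plays x → (6, 6)
vs x/U/Hi: Bo plays x → (6, 6)
vs y/W/Mid: Bo plays y → Bo plays W at [y] → Ann plays B at [y-W] → (1, 6)
vs y/W/Hi: Bo plays y → Bo plays W at [y] → Ann plays B at [y-W] → (1, 6)
vs y/U/Mid: Bo plays y → Bo plays U at [y] → (3, 0)
vs y/U/Hi: Bo plays y → Bo plays U at [y] → (3, 0)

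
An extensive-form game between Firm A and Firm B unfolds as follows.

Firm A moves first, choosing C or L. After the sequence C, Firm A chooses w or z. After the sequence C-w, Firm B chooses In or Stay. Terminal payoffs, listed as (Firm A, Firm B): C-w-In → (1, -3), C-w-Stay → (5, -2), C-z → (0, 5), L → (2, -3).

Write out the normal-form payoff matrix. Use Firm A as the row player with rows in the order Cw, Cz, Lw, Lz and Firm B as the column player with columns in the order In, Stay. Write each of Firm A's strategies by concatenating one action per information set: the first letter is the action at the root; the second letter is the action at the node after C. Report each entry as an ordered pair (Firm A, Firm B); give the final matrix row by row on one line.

           In     Stay
  Cw   (1,-3)   (5,-2)
  Cz    (0,5)    (0,5)
  Lw   (2,-3)   (2,-3)
  Lz   (2,-3)   (2,-3)

Cw: (1,-3) (5,-2) | Cz: (0,5) (0,5) | Lw: (2,-3) (2,-3) | Lz: (2,-3) (2,-3)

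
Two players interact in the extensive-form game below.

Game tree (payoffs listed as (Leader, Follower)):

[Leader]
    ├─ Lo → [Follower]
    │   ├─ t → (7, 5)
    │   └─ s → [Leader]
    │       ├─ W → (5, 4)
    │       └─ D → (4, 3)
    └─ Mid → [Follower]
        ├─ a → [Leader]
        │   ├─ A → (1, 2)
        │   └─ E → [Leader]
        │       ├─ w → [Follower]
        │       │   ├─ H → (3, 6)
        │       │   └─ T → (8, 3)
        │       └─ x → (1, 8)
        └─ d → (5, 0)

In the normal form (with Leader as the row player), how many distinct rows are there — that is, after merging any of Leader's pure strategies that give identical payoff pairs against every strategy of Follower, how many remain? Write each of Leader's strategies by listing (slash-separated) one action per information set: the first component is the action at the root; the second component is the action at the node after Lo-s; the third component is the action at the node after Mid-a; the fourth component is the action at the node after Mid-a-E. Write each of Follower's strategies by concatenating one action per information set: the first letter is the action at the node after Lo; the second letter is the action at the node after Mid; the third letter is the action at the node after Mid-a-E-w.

Leader has 16 pure strategies: Lo/W/A/w, Lo/W/A/x, Lo/W/E/w, Lo/W/E/x, Lo/D/A/w, Lo/D/A/x, Lo/D/E/w, Lo/D/E/x, Mid/W/A/w, Mid/W/A/x, Mid/W/E/w, Mid/W/E/x, Mid/D/A/w, Mid/D/A/x, Mid/D/E/w, Mid/D/E/x. Columns: taH, taT, tdH, tdT, saH, saT, sdH, sdT.
{Lo/W/A/w, Lo/W/A/x, Lo/W/E/w, Lo/W/E/x} → row (7,5) (7,5) (7,5) (7,5) (5,4) (5,4) (5,4) (5,4)
{Lo/D/A/w, Lo/D/A/x, Lo/D/E/w, Lo/D/E/x} → row (7,5) (7,5) (7,5) (7,5) (4,3) (4,3) (4,3) (4,3)
{Mid/W/A/w, Mid/W/A/x, Mid/D/A/w, Mid/D/A/x} → row (1,2) (1,2) (5,0) (5,0) (1,2) (1,2) (5,0) (5,0)
{Mid/W/E/w, Mid/D/E/w} → row (3,6) (8,3) (5,0) (5,0) (3,6) (8,3) (5,0) (5,0)
{Mid/W/E/x, Mid/D/E/x} → row (1,8) (1,8) (5,0) (5,0) (1,8) (1,8) (5,0) (5,0)
That's 5 distinct rows out of 16 strategies.

5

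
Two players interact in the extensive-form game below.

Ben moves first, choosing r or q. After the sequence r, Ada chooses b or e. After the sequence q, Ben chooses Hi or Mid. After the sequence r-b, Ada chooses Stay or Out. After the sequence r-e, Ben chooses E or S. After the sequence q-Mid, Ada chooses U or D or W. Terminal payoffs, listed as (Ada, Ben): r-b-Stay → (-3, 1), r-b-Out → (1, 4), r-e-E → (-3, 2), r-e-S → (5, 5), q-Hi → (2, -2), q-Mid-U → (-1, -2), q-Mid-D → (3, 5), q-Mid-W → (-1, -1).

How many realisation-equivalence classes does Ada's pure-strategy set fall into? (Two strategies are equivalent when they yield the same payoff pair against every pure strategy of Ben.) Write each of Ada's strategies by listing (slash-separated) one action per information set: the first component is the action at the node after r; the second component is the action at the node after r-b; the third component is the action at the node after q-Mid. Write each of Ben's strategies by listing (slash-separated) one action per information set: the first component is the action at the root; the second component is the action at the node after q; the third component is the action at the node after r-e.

9

Ada has 12 pure strategies: b/Stay/U, b/Stay/D, b/Stay/W, b/Out/U, b/Out/D, b/Out/W, e/Stay/U, e/Stay/D, e/Stay/W, e/Out/U, e/Out/D, e/Out/W. Columns: r/Hi/E, r/Hi/S, r/Mid/E, r/Mid/S, q/Hi/E, q/Hi/S, q/Mid/E, q/Mid/S.
{b/Stay/U} → row (-3,1) (-3,1) (-3,1) (-3,1) (2,-2) (2,-2) (-1,-2) (-1,-2)
{b/Stay/D} → row (-3,1) (-3,1) (-3,1) (-3,1) (2,-2) (2,-2) (3,5) (3,5)
{b/Stay/W} → row (-3,1) (-3,1) (-3,1) (-3,1) (2,-2) (2,-2) (-1,-1) (-1,-1)
{b/Out/U} → row (1,4) (1,4) (1,4) (1,4) (2,-2) (2,-2) (-1,-2) (-1,-2)
{b/Out/D} → row (1,4) (1,4) (1,4) (1,4) (2,-2) (2,-2) (3,5) (3,5)
{b/Out/W} → row (1,4) (1,4) (1,4) (1,4) (2,-2) (2,-2) (-1,-1) (-1,-1)
{e/Stay/U, e/Out/U} → row (-3,2) (5,5) (-3,2) (5,5) (2,-2) (2,-2) (-1,-2) (-1,-2)
{e/Stay/D, e/Out/D} → row (-3,2) (5,5) (-3,2) (5,5) (2,-2) (2,-2) (3,5) (3,5)
{e/Stay/W, e/Out/W} → row (-3,2) (5,5) (-3,2) (5,5) (2,-2) (2,-2) (-1,-1) (-1,-1)
That's 9 distinct rows out of 12 strategies.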